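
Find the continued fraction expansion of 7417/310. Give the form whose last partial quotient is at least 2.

[23; 1, 12, 2, 11]

7417 = 23*310 + 287
310 = 1*287 + 23
287 = 12*23 + 11
23 = 2*11 + 1
11 = 11*1 + 0  (stop)
So 7417/310 = [23; 1, 12, 2, 11].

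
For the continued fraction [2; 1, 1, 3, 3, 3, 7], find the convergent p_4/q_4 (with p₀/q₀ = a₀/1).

Using pₖ = aₖpₖ₋₁ + pₖ₋₂, qₖ = aₖqₖ₋₁ + qₖ₋₂ (with p₋₁=1, p₋₂=0, q₋₁=0, q₋₂=1):
  k=0: a=2, p=2, q=1
  k=1: a=1, p=3, q=1
  k=2: a=1, p=5, q=2
  k=3: a=3, p=18, q=7
  k=4: a=3, p=59, q=23

59/23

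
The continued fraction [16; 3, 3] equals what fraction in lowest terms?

Using pₖ = aₖpₖ₋₁ + pₖ₋₂ and qₖ = aₖqₖ₋₁ + qₖ₋₂:
  k=0: a=16, p=16, q=1
  k=1: a=3, p=49, q=3
  k=2: a=3, p=163, q=10

163/10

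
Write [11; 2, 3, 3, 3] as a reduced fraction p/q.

Using pₖ = aₖpₖ₋₁ + pₖ₋₂ and qₖ = aₖqₖ₋₁ + qₖ₋₂:
  k=0: a=11, p=11, q=1
  k=1: a=2, p=23, q=2
  k=2: a=3, p=80, q=7
  k=3: a=3, p=263, q=23
  k=4: a=3, p=869, q=76

869/76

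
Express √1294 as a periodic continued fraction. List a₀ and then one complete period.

a₀ = ⌊√1294⌋ = 35.

[35; 1, 34, 1, 70]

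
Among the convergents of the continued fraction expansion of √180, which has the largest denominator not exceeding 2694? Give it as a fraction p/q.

√180 = [13; 2, 2, 2, 26, …] (period length 4).
Convergents:
  p_0/q_0 = 13/1
  p_1/q_1 = 27/2
  p_2/q_2 = 67/5
  p_3/q_3 = 161/12
  p_4/q_4 = 4253/317
  p_5/q_5 = 8667/646
  p_6/q_6 = 21587/1609
  p_7/q_7 = 51841/3864
q_6 = 1609 ≤ 2694 < 3864 = q_7, so the answer is 21587/1609.

21587/1609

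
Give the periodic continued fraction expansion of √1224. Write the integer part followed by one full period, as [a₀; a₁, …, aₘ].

[34; 1, 68]

a₀ = ⌊√1224⌋ = 34.
With m₀=0, d₀=1 and mₖ₊₁ = dₖaₖ − mₖ, dₖ₊₁ = (n − mₖ₊₁²)/dₖ, aₖ₊₁ = ⌊(a₀+mₖ₊₁)/dₖ₊₁⌋:
  k=1: m=34, d=68, a=1
  k=2: m=34, d=1, a=68
d=1 and a=2a₀=68 at k=2, so the next step gives (m, d) = (34, 68) again — its k=1 value — and the period has length 2.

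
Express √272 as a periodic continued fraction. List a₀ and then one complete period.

a₀ = ⌊√272⌋ = 16.
With m₀=0, d₀=1 and mₖ₊₁ = dₖaₖ − mₖ, dₖ₊₁ = (n − mₖ₊₁²)/dₖ, aₖ₊₁ = ⌊(a₀+mₖ₊₁)/dₖ₊₁⌋:
  k=1: m=16, d=16, a=2
  k=2: m=16, d=1, a=32
d=1 and a=2a₀=32 at k=2, so the next step gives (m, d) = (16, 16) again — its k=1 value — and the period has length 2.

[16; 2, 32]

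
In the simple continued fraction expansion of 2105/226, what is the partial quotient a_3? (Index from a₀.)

2105 = 9·226 + 71   →  a_0 = 9
226 = 3·71 + 13   →  a_1 = 3
71 = 5·13 + 6   →  a_2 = 5
13 = 2·6 + 1   →  a_3 = 2

2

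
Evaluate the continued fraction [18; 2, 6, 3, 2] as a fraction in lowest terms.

Fold from the inside: start with 2/1.
  3 + 1/2 = 7/2
  6 + 2/7 = 44/7
  2 + 7/44 = 95/44
  18 + 44/95 = 1754/95

1754/95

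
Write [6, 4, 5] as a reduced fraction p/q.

131/21

Fold from the inside: start with 5/1.
  4 + 1/5 = 21/5
  6 + 5/21 = 131/21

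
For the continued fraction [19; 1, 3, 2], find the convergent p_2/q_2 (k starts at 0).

Using pₖ = aₖpₖ₋₁ + pₖ₋₂, qₖ = aₖqₖ₋₁ + qₖ₋₂ (with p₋₁=1, p₋₂=0, q₋₁=0, q₋₂=1):
  k=0: a=19, p=19, q=1
  k=1: a=1, p=20, q=1
  k=2: a=3, p=79, q=4

79/4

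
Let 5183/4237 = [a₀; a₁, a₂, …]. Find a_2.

5183 = 1·4237 + 946   →  a_0 = 1
4237 = 4·946 + 453   →  a_1 = 4
946 = 2·453 + 40   →  a_2 = 2

2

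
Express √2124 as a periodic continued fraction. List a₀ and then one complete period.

a₀ = ⌊√2124⌋ = 46.
With m₀=0, d₀=1 and mₖ₊₁ = dₖaₖ − mₖ, dₖ₊₁ = (n − mₖ₊₁²)/dₖ, aₖ₊₁ = ⌊(a₀+mₖ₊₁)/dₖ₊₁⌋:
  k=1: m=46, d=8, a=11
  k=2: m=42, d=45, a=1
  k=3: m=3, d=47, a=1
  k=4: m=44, d=4, a=22
  k=5: m=44, d=47, a=1
  k=6: m=3, d=45, a=1
  k=7: m=42, d=8, a=11
  k=8: m=46, d=1, a=92
d=1 and a=2a₀=92 at k=8, so the next step gives (m, d) = (46, 8) again — its k=1 value — and the period has length 8.

[46; 11, 1, 1, 22, 1, 1, 11, 92]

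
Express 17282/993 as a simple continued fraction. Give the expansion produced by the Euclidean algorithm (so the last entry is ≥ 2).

17282 = 17×993 + 401
993 = 2×401 + 191
401 = 2×191 + 19
191 = 10×19 + 1
19 = 19×1 + 0  (stop)
So 17282/993 = [17; 2, 2, 10, 19].

[17; 2, 2, 10, 19]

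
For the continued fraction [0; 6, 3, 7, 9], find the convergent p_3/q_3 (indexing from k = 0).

Using pₖ = aₖpₖ₋₁ + pₖ₋₂, qₖ = aₖqₖ₋₁ + qₖ₋₂ (with p₋₁=1, p₋₂=0, q₋₁=0, q₋₂=1):
  k=0: a=0, p=0, q=1
  k=1: a=6, p=1, q=6
  k=2: a=3, p=3, q=19
  k=3: a=7, p=22, q=139

22/139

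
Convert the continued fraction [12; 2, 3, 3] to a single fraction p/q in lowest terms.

286/23

Using pₖ = aₖpₖ₋₁ + pₖ₋₂ and qₖ = aₖqₖ₋₁ + qₖ₋₂:
  k=0: a=12, p=12, q=1
  k=1: a=2, p=25, q=2
  k=2: a=3, p=87, q=7
  k=3: a=3, p=286, q=23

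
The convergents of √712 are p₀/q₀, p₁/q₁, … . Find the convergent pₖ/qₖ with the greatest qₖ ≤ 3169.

√712 = [26; 1, 2, 6, 2, 1, 52, …] (period length 6).
Convergents:
  p_0/q_0 = 26/1
  p_1/q_1 = 27/1
  p_2/q_2 = 80/3
  p_3/q_3 = 507/19
  p_4/q_4 = 1094/41
  p_5/q_5 = 1601/60
  p_6/q_6 = 84346/3161
  p_7/q_7 = 85947/3221
q_6 = 3161 ≤ 3169 < 3221 = q_7, so the answer is 84346/3161.

84346/3161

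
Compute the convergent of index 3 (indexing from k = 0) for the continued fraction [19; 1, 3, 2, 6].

Using pₖ = aₖpₖ₋₁ + pₖ₋₂, qₖ = aₖqₖ₋₁ + qₖ₋₂ (with p₋₁=1, p₋₂=0, q₋₁=0, q₋₂=1):
  k=0: a=19, p=19, q=1
  k=1: a=1, p=20, q=1
  k=2: a=3, p=79, q=4
  k=3: a=2, p=178, q=9

178/9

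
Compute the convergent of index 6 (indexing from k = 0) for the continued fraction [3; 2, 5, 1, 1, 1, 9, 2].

Using pₖ = aₖpₖ₋₁ + pₖ₋₂, qₖ = aₖqₖ₋₁ + qₖ₋₂ (with p₋₁=1, p₋₂=0, q₋₁=0, q₋₂=1):
  k=0: a=3, p=3, q=1
  k=1: a=2, p=7, q=2
  k=2: a=5, p=38, q=11
  k=3: a=1, p=45, q=13
  k=4: a=1, p=83, q=24
  k=5: a=1, p=128, q=37
  k=6: a=9, p=1235, q=357

1235/357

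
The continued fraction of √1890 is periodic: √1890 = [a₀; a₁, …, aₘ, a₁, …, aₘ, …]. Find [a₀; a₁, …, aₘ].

[43; 2, 9, 6, 9, 2, 86]

a₀ = ⌊√1890⌋ = 43.
With m₀=0, d₀=1 and mₖ₊₁ = dₖaₖ − mₖ, dₖ₊₁ = (n − mₖ₊₁²)/dₖ, aₖ₊₁ = ⌊(a₀+mₖ₊₁)/dₖ₊₁⌋:
  k=1: m=43, d=41, a=2
  k=2: m=39, d=9, a=9
  k=3: m=42, d=14, a=6
  k=4: m=42, d=9, a=9
  k=5: m=39, d=41, a=2
  k=6: m=43, d=1, a=86
d=1 and a=2a₀=86 at k=6, so the next step gives (m, d) = (43, 41) again — its k=1 value — and the period has length 6.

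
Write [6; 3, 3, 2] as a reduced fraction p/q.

145/23

Fold from the inside: start with 2/1.
  3 + 1/2 = 7/2
  3 + 2/7 = 23/7
  6 + 7/23 = 145/23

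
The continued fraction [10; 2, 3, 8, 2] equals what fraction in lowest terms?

Fold from the inside: start with 2/1.
  8 + 1/2 = 17/2
  3 + 2/17 = 53/17
  2 + 17/53 = 123/53
  10 + 53/123 = 1283/123

1283/123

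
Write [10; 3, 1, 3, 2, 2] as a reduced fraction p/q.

Using pₖ = aₖpₖ₋₁ + pₖ₋₂ and qₖ = aₖqₖ₋₁ + qₖ₋₂:
  k=0: a=10, p=10, q=1
  k=1: a=3, p=31, q=3
  k=2: a=1, p=41, q=4
  k=3: a=3, p=154, q=15
  k=4: a=2, p=349, q=34
  k=5: a=2, p=852, q=83

852/83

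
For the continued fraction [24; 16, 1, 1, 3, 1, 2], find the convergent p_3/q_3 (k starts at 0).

794/33

Using pₖ = aₖpₖ₋₁ + pₖ₋₂, qₖ = aₖqₖ₋₁ + qₖ₋₂ (with p₋₁=1, p₋₂=0, q₋₁=0, q₋₂=1):
  k=0: a=24, p=24, q=1
  k=1: a=16, p=385, q=16
  k=2: a=1, p=409, q=17
  k=3: a=1, p=794, q=33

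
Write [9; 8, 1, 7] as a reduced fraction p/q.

Using pₖ = aₖpₖ₋₁ + pₖ₋₂ and qₖ = aₖqₖ₋₁ + qₖ₋₂:
  k=0: a=9, p=9, q=1
  k=1: a=8, p=73, q=8
  k=2: a=1, p=82, q=9
  k=3: a=7, p=647, q=71

647/71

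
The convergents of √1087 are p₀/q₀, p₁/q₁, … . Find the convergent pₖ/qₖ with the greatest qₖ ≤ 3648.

71775/2177

√1087 = [32; 1, 31, 1, 64, …] (period length 4).
Convergents:
  p_0/q_0 = 32/1
  p_1/q_1 = 33/1
  p_2/q_2 = 1055/32
  p_3/q_3 = 1088/33
  p_4/q_4 = 70687/2144
  p_5/q_5 = 71775/2177
  p_6/q_6 = 2295712/69631
q_5 = 2177 ≤ 3648 < 69631 = q_6, so the answer is 71775/2177.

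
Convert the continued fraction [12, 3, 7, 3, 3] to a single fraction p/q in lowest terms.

Fold from the inside: start with 3/1.
  3 + 1/3 = 10/3
  7 + 3/10 = 73/10
  3 + 10/73 = 229/73
  12 + 73/229 = 2821/229

2821/229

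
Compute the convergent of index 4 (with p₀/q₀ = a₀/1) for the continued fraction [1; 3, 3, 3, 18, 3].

Using pₖ = aₖpₖ₋₁ + pₖ₋₂, qₖ = aₖqₖ₋₁ + qₖ₋₂ (with p₋₁=1, p₋₂=0, q₋₁=0, q₋₂=1):
  k=0: a=1, p=1, q=1
  k=1: a=3, p=4, q=3
  k=2: a=3, p=13, q=10
  k=3: a=3, p=43, q=33
  k=4: a=18, p=787, q=604

787/604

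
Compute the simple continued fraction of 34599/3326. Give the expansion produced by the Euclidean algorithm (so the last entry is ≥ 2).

34599 = 10×3326 + 1339
3326 = 2×1339 + 648
1339 = 2×648 + 43
648 = 15×43 + 3
43 = 14×3 + 1
3 = 3×1 + 0  (stop)
So 34599/3326 = [10; 2, 2, 15, 14, 3].

[10; 2, 2, 15, 14, 3]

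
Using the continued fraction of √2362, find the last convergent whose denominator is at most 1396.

47191/971

√2362 = [48; 1, 1, 1, 1, 96, …] (period length 5).
Convergents:
  p_0/q_0 = 48/1
  p_1/q_1 = 49/1
  p_2/q_2 = 97/2
  p_3/q_3 = 146/3
  p_4/q_4 = 243/5
  p_5/q_5 = 23474/483
  p_6/q_6 = 23717/488
  p_7/q_7 = 47191/971
  p_8/q_8 = 70908/1459
q_7 = 971 ≤ 1396 < 1459 = q_8, so the answer is 47191/971.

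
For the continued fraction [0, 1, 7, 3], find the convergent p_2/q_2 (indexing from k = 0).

Using pₖ = aₖpₖ₋₁ + pₖ₋₂, qₖ = aₖqₖ₋₁ + qₖ₋₂ (with p₋₁=1, p₋₂=0, q₋₁=0, q₋₂=1):
  k=0: a=0, p=0, q=1
  k=1: a=1, p=1, q=1
  k=2: a=7, p=7, q=8

7/8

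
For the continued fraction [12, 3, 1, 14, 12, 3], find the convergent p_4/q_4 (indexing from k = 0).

8725/712

Using pₖ = aₖpₖ₋₁ + pₖ₋₂, qₖ = aₖqₖ₋₁ + qₖ₋₂ (with p₋₁=1, p₋₂=0, q₋₁=0, q₋₂=1):
  k=0: a=12, p=12, q=1
  k=1: a=3, p=37, q=3
  k=2: a=1, p=49, q=4
  k=3: a=14, p=723, q=59
  k=4: a=12, p=8725, q=712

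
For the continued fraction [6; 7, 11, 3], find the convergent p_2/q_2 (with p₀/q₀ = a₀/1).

479/78

Using pₖ = aₖpₖ₋₁ + pₖ₋₂, qₖ = aₖqₖ₋₁ + qₖ₋₂ (with p₋₁=1, p₋₂=0, q₋₁=0, q₋₂=1):
  k=0: a=6, p=6, q=1
  k=1: a=7, p=43, q=7
  k=2: a=11, p=479, q=78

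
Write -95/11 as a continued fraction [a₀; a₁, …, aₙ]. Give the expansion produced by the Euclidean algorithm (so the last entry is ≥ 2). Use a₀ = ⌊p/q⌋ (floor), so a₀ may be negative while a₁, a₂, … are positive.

-95 = -9*11 + 4
11 = 2*4 + 3
4 = 1*3 + 1
3 = 3*1 + 0  (stop)
So -95/11 = [-9; 2, 1, 3].

[-9; 2, 1, 3]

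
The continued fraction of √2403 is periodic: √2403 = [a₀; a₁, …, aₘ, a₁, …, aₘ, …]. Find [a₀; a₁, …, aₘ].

a₀ = ⌊√2403⌋ = 49.
With m₀=0, d₀=1 and mₖ₊₁ = dₖaₖ − mₖ, dₖ₊₁ = (n − mₖ₊₁²)/dₖ, aₖ₊₁ = ⌊(a₀+mₖ₊₁)/dₖ₊₁⌋:
  k=1: m=49, d=2, a=49
  k=2: m=49, d=1, a=98
d=1 and a=2a₀=98 at k=2, so the next step gives (m, d) = (49, 2) again — its k=1 value — and the period has length 2.

[49; 49, 98]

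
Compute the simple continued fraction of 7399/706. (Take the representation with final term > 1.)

[10; 2, 12, 9, 3]

7399 = 10×706 + 339
706 = 2×339 + 28
339 = 12×28 + 3
28 = 9×3 + 1
3 = 3×1 + 0  (stop)
So 7399/706 = [10; 2, 12, 9, 3].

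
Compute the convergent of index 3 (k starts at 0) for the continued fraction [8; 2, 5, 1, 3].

110/13

Using pₖ = aₖpₖ₋₁ + pₖ₋₂, qₖ = aₖqₖ₋₁ + qₖ₋₂ (with p₋₁=1, p₋₂=0, q₋₁=0, q₋₂=1):
  k=0: a=8, p=8, q=1
  k=1: a=2, p=17, q=2
  k=2: a=5, p=93, q=11
  k=3: a=1, p=110, q=13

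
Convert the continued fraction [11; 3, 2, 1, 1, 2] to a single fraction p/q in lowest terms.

Using pₖ = aₖpₖ₋₁ + pₖ₋₂ and qₖ = aₖqₖ₋₁ + qₖ₋₂:
  k=0: a=11, p=11, q=1
  k=1: a=3, p=34, q=3
  k=2: a=2, p=79, q=7
  k=3: a=1, p=113, q=10
  k=4: a=1, p=192, q=17
  k=5: a=2, p=497, q=44

497/44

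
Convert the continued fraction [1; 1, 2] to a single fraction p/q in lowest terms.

Fold from the inside: start with 2/1.
  1 + 1/2 = 3/2
  1 + 2/3 = 5/3

5/3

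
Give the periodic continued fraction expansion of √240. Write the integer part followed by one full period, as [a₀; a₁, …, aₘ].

a₀ = ⌊√240⌋ = 15.
With m₀=0, d₀=1 and mₖ₊₁ = dₖaₖ − mₖ, dₖ₊₁ = (n − mₖ₊₁²)/dₖ, aₖ₊₁ = ⌊(a₀+mₖ₊₁)/dₖ₊₁⌋:
  k=1: m=15, d=15, a=2
  k=2: m=15, d=1, a=30
d=1 and a=2a₀=30 at k=2, so the next step gives (m, d) = (15, 15) again — its k=1 value — and the period has length 2.

[15; 2, 30]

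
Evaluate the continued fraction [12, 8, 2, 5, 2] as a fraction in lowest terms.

Fold from the inside: start with 2/1.
  5 + 1/2 = 11/2
  2 + 2/11 = 24/11
  8 + 11/24 = 203/24
  12 + 24/203 = 2460/203

2460/203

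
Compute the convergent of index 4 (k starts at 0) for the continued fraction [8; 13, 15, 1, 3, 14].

Using pₖ = aₖpₖ₋₁ + pₖ₋₂, qₖ = aₖqₖ₋₁ + qₖ₋₂ (with p₋₁=1, p₋₂=0, q₋₁=0, q₋₂=1):
  k=0: a=8, p=8, q=1
  k=1: a=13, p=105, q=13
  k=2: a=15, p=1583, q=196
  k=3: a=1, p=1688, q=209
  k=4: a=3, p=6647, q=823

6647/823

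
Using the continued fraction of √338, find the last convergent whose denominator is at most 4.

55/3

√338 = [18; 2, 1, 1, 2, 36, …] (period length 5).
Convergents:
  p_0/q_0 = 18/1
  p_1/q_1 = 37/2
  p_2/q_2 = 55/3
  p_3/q_3 = 92/5
q_2 = 3 ≤ 4 < 5 = q_3, so the answer is 55/3.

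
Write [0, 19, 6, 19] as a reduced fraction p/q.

115/2204

Using pₖ = aₖpₖ₋₁ + pₖ₋₂ and qₖ = aₖqₖ₋₁ + qₖ₋₂:
  k=0: a=0, p=0, q=1
  k=1: a=19, p=1, q=19
  k=2: a=6, p=6, q=115
  k=3: a=19, p=115, q=2204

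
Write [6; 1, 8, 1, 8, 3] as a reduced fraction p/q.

Fold from the inside: start with 3/1.
  8 + 1/3 = 25/3
  1 + 3/25 = 28/25
  8 + 25/28 = 249/28
  1 + 28/249 = 277/249
  6 + 249/277 = 1911/277

1911/277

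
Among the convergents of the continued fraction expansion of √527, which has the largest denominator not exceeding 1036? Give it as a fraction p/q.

√527 = [22; 1, 21, 1, 44, …] (period length 4).
Convergents:
  p_0/q_0 = 22/1
  p_1/q_1 = 23/1
  p_2/q_2 = 505/22
  p_3/q_3 = 528/23
  p_4/q_4 = 23737/1034
  p_5/q_5 = 24265/1057
q_4 = 1034 ≤ 1036 < 1057 = q_5, so the answer is 23737/1034.

23737/1034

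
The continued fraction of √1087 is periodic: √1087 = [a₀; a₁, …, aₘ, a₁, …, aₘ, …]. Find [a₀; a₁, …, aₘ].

a₀ = ⌊√1087⌋ = 32.

[32; 1, 31, 1, 64]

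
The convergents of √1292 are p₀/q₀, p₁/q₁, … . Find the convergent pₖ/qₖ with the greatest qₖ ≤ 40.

647/18

√1292 = [35; 1, 16, 1, 70, …] (period length 4).
Convergents:
  p_0/q_0 = 35/1
  p_1/q_1 = 36/1
  p_2/q_2 = 611/17
  p_3/q_3 = 647/18
  p_4/q_4 = 45901/1277
q_3 = 18 ≤ 40 < 1277 = q_4, so the answer is 647/18.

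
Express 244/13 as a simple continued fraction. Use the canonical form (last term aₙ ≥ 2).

244 = 18*13 + 10
13 = 1*10 + 3
10 = 3*3 + 1
3 = 3*1 + 0  (stop)
So 244/13 = [18; 1, 3, 3].

[18; 1, 3, 3]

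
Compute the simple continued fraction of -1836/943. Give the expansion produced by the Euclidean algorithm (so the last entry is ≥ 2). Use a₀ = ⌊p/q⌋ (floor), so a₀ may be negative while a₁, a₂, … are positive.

[-2; 18, 1, 6, 7]

-1836 = -2*943 + 50
943 = 18*50 + 43
50 = 1*43 + 7
43 = 6*7 + 1
7 = 7*1 + 0  (stop)
So -1836/943 = [-2; 18, 1, 6, 7].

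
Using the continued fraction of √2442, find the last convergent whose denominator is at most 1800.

58361/1181

√2442 = [49; 2, 2, 2, 98, …] (period length 4).
Convergents:
  p_0/q_0 = 49/1
  p_1/q_1 = 99/2
  p_2/q_2 = 247/5
  p_3/q_3 = 593/12
  p_4/q_4 = 58361/1181
  p_5/q_5 = 117315/2374
q_4 = 1181 ≤ 1800 < 2374 = q_5, so the answer is 58361/1181.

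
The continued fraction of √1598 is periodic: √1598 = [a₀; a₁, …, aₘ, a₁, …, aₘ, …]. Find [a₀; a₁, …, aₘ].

[39; 1, 38, 1, 78]

a₀ = ⌊√1598⌋ = 39.
With m₀=0, d₀=1 and mₖ₊₁ = dₖaₖ − mₖ, dₖ₊₁ = (n − mₖ₊₁²)/dₖ, aₖ₊₁ = ⌊(a₀+mₖ₊₁)/dₖ₊₁⌋:
  k=1: m=39, d=77, a=1
  k=2: m=38, d=2, a=38
  k=3: m=38, d=77, a=1
  k=4: m=39, d=1, a=78
d=1 and a=2a₀=78 at k=4, so the next step gives (m, d) = (39, 77) again — its k=1 value — and the period has length 4.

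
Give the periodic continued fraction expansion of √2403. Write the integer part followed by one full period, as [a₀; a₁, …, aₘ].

[49; 49, 98]

a₀ = ⌊√2403⌋ = 49.
With m₀=0, d₀=1 and mₖ₊₁ = dₖaₖ − mₖ, dₖ₊₁ = (n − mₖ₊₁²)/dₖ, aₖ₊₁ = ⌊(a₀+mₖ₊₁)/dₖ₊₁⌋:
  k=1: m=49, d=2, a=49
  k=2: m=49, d=1, a=98
d=1 and a=2a₀=98 at k=2, so the next step gives (m, d) = (49, 2) again — its k=1 value — and the period has length 2.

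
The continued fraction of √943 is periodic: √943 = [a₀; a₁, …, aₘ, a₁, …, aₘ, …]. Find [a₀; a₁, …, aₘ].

a₀ = ⌊√943⌋ = 30.
With m₀=0, d₀=1 and mₖ₊₁ = dₖaₖ − mₖ, dₖ₊₁ = (n − mₖ₊₁²)/dₖ, aₖ₊₁ = ⌊(a₀+mₖ₊₁)/dₖ₊₁⌋:
  k=1: m=30, d=43, a=1
  k=2: m=13, d=18, a=2
  k=3: m=23, d=23, a=2
  k=4: m=23, d=18, a=2
  k=5: m=13, d=43, a=1
  k=6: m=30, d=1, a=60
d=1 and a=2a₀=60 at k=6, so the next step gives (m, d) = (30, 43) again — its k=1 value — and the period has length 6.

[30; 1, 2, 2, 2, 1, 60]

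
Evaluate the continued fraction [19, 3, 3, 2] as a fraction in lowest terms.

Using pₖ = aₖpₖ₋₁ + pₖ₋₂ and qₖ = aₖqₖ₋₁ + qₖ₋₂:
  k=0: a=19, p=19, q=1
  k=1: a=3, p=58, q=3
  k=2: a=3, p=193, q=10
  k=3: a=2, p=444, q=23

444/23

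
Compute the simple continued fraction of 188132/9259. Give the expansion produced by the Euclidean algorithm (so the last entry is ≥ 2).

188132 = 20×9259 + 2952
9259 = 3×2952 + 403
2952 = 7×403 + 131
403 = 3×131 + 10
131 = 13×10 + 1
10 = 10×1 + 0  (stop)
So 188132/9259 = [20; 3, 7, 3, 13, 10].

[20; 3, 7, 3, 13, 10]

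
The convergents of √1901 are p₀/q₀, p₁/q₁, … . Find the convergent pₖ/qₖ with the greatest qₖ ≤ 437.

18879/433

√1901 = [43; 1, 1, 1, 1, 86, …] (period length 5).
Convergents:
  p_0/q_0 = 43/1
  p_1/q_1 = 44/1
  p_2/q_2 = 87/2
  p_3/q_3 = 131/3
  p_4/q_4 = 218/5
  p_5/q_5 = 18879/433
  p_6/q_6 = 19097/438
q_5 = 433 ≤ 437 < 438 = q_6, so the answer is 18879/433.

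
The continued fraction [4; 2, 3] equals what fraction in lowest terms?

Fold from the inside: start with 3/1.
  2 + 1/3 = 7/3
  4 + 3/7 = 31/7

31/7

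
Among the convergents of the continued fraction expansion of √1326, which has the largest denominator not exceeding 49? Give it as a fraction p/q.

1056/29

√1326 = [36; 2, 2, 2, 2, 2, 72, …] (period length 6).
Convergents:
  p_0/q_0 = 36/1
  p_1/q_1 = 73/2
  p_2/q_2 = 182/5
  p_3/q_3 = 437/12
  p_4/q_4 = 1056/29
  p_5/q_5 = 2549/70
q_4 = 29 ≤ 49 < 70 = q_5, so the answer is 1056/29.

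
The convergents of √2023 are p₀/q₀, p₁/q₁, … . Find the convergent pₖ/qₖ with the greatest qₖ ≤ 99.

2024/45

√2023 = [44; 1, 43, 1, 88, …] (period length 4).
Convergents:
  p_0/q_0 = 44/1
  p_1/q_1 = 45/1
  p_2/q_2 = 1979/44
  p_3/q_3 = 2024/45
  p_4/q_4 = 180091/4004
q_3 = 45 ≤ 99 < 4004 = q_4, so the answer is 2024/45.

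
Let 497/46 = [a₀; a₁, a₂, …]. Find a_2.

4

497 = 10·46 + 37   →  a_0 = 10
46 = 1·37 + 9   →  a_1 = 1
37 = 4·9 + 1   →  a_2 = 4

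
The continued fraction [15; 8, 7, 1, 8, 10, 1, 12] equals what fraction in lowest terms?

Using pₖ = aₖpₖ₋₁ + pₖ₋₂ and qₖ = aₖqₖ₋₁ + qₖ₋₂:
  k=0: a=15, p=15, q=1
  k=1: a=8, p=121, q=8
  k=2: a=7, p=862, q=57
  k=3: a=1, p=983, q=65
  k=4: a=8, p=8726, q=577
  k=5: a=10, p=88243, q=5835
  k=6: a=1, p=96969, q=6412
  k=7: a=12, p=1251871, q=82779

1251871/82779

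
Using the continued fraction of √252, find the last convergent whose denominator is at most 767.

√252 = [15; 1, 6, 1, 30, …] (period length 4).
Convergents:
  p_0/q_0 = 15/1
  p_1/q_1 = 16/1
  p_2/q_2 = 111/7
  p_3/q_3 = 127/8
  p_4/q_4 = 3921/247
  p_5/q_5 = 4048/255
  p_6/q_6 = 28209/1777
q_5 = 255 ≤ 767 < 1777 = q_6, so the answer is 4048/255.

4048/255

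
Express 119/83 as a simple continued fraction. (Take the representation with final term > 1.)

119 = 1×83 + 36
83 = 2×36 + 11
36 = 3×11 + 3
11 = 3×3 + 2
3 = 1×2 + 1
2 = 2×1 + 0  (stop)
So 119/83 = [1; 2, 3, 3, 1, 2].

[1; 2, 3, 3, 1, 2]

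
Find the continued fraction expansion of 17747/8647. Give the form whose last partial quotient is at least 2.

[2; 19, 11, 3, 13]

17747 = 2×8647 + 453
8647 = 19×453 + 40
453 = 11×40 + 13
40 = 3×13 + 1
13 = 13×1 + 0  (stop)
So 17747/8647 = [2; 19, 11, 3, 13].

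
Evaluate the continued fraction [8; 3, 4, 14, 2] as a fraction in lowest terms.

3182/383

Using pₖ = aₖpₖ₋₁ + pₖ₋₂ and qₖ = aₖqₖ₋₁ + qₖ₋₂:
  k=0: a=8, p=8, q=1
  k=1: a=3, p=25, q=3
  k=2: a=4, p=108, q=13
  k=3: a=14, p=1537, q=185
  k=4: a=2, p=3182, q=383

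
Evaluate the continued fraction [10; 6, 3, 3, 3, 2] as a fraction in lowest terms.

Fold from the inside: start with 2/1.
  3 + 1/2 = 7/2
  3 + 2/7 = 23/7
  3 + 7/23 = 76/23
  6 + 23/76 = 479/76
  10 + 76/479 = 4866/479

4866/479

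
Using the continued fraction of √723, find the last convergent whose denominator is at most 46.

√723 = [26; 1, 7, 1, 52, …] (period length 4).
Convergents:
  p_0/q_0 = 26/1
  p_1/q_1 = 27/1
  p_2/q_2 = 215/8
  p_3/q_3 = 242/9
  p_4/q_4 = 12799/476
q_3 = 9 ≤ 46 < 476 = q_4, so the answer is 242/9.

242/9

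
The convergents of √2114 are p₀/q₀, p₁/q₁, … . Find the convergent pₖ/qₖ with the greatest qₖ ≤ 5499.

√2114 = [45; 1, 44, 1, 90, …] (period length 4).
Convergents:
  p_0/q_0 = 45/1
  p_1/q_1 = 46/1
  p_2/q_2 = 2069/45
  p_3/q_3 = 2115/46
  p_4/q_4 = 192419/4185
  p_5/q_5 = 194534/4231
  p_6/q_6 = 8751915/190349
q_5 = 4231 ≤ 5499 < 190349 = q_6, so the answer is 194534/4231.

194534/4231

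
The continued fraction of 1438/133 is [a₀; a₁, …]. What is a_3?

3

1438 = 10·133 + 108   →  a_0 = 10
133 = 1·108 + 25   →  a_1 = 1
108 = 4·25 + 8   →  a_2 = 4
25 = 3·8 + 1   →  a_3 = 3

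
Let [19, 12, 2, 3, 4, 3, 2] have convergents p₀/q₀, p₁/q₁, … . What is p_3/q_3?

1660/87

Using pₖ = aₖpₖ₋₁ + pₖ₋₂, qₖ = aₖqₖ₋₁ + qₖ₋₂ (with p₋₁=1, p₋₂=0, q₋₁=0, q₋₂=1):
  k=0: a=19, p=19, q=1
  k=1: a=12, p=229, q=12
  k=2: a=2, p=477, q=25
  k=3: a=3, p=1660, q=87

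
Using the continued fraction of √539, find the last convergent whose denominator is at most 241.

√539 = [23; 4, 1, 1, 1, 1, 1, 4, 46, …] (period length 8).
Convergents:
  p_0/q_0 = 23/1
  p_1/q_1 = 93/4
  p_2/q_2 = 116/5
  p_3/q_3 = 209/9
  p_4/q_4 = 325/14
  p_5/q_5 = 534/23
  p_6/q_6 = 859/37
  p_7/q_7 = 3970/171
  p_8/q_8 = 183479/7903
q_7 = 171 ≤ 241 < 7903 = q_8, so the answer is 3970/171.

3970/171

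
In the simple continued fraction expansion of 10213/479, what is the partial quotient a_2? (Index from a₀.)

9

10213 = 21·479 + 154   →  a_0 = 21
479 = 3·154 + 17   →  a_1 = 3
154 = 9·17 + 1   →  a_2 = 9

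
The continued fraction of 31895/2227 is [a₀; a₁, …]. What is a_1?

3

31895 = 14·2227 + 717   →  a_0 = 14
2227 = 3·717 + 76   →  a_1 = 3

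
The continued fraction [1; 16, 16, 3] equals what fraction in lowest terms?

Fold from the inside: start with 3/1.
  16 + 1/3 = 49/3
  16 + 3/49 = 787/49
  1 + 49/787 = 836/787

836/787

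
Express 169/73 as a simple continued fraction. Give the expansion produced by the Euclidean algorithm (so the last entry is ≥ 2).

[2; 3, 5, 1, 3]

169 = 2·73 + 23
73 = 3·23 + 4
23 = 5·4 + 3
4 = 1·3 + 1
3 = 3·1 + 0  (stop)
So 169/73 = [2; 3, 5, 1, 3].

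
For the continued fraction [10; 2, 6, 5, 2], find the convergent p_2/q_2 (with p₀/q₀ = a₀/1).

136/13

Using pₖ = aₖpₖ₋₁ + pₖ₋₂, qₖ = aₖqₖ₋₁ + qₖ₋₂ (with p₋₁=1, p₋₂=0, q₋₁=0, q₋₂=1):
  k=0: a=10, p=10, q=1
  k=1: a=2, p=21, q=2
  k=2: a=6, p=136, q=13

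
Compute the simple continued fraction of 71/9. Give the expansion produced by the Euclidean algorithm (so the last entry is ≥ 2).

71 = 7×9 + 8
9 = 1×8 + 1
8 = 8×1 + 0  (stop)
So 71/9 = [7; 1, 8].

[7; 1, 8]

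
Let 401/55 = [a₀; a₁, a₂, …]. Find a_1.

3

401 = 7·55 + 16   →  a_0 = 7
55 = 3·16 + 7   →  a_1 = 3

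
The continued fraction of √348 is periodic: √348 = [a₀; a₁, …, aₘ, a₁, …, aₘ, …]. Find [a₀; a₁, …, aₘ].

[18; 1, 1, 1, 8, 1, 1, 1, 36]

a₀ = ⌊√348⌋ = 18.
With m₀=0, d₀=1 and mₖ₊₁ = dₖaₖ − mₖ, dₖ₊₁ = (n − mₖ₊₁²)/dₖ, aₖ₊₁ = ⌊(a₀+mₖ₊₁)/dₖ₊₁⌋:
  k=1: m=18, d=24, a=1
  k=2: m=6, d=13, a=1
  k=3: m=7, d=23, a=1
  k=4: m=16, d=4, a=8
  k=5: m=16, d=23, a=1
  k=6: m=7, d=13, a=1
  k=7: m=6, d=24, a=1
  k=8: m=18, d=1, a=36
d=1 and a=2a₀=36 at k=8, so the next step gives (m, d) = (18, 24) again — its k=1 value — and the period has length 8.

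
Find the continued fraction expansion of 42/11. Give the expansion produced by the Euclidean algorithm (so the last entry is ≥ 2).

42 = 3·11 + 9
11 = 1·9 + 2
9 = 4·2 + 1
2 = 2·1 + 0  (stop)
So 42/11 = [3; 1, 4, 2].

[3; 1, 4, 2]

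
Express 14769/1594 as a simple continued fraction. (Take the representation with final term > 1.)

14769 = 9*1594 + 423
1594 = 3*423 + 325
423 = 1*325 + 98
325 = 3*98 + 31
98 = 3*31 + 5
31 = 6*5 + 1
5 = 5*1 + 0  (stop)
So 14769/1594 = [9; 3, 1, 3, 3, 6, 5].

[9; 3, 1, 3, 3, 6, 5]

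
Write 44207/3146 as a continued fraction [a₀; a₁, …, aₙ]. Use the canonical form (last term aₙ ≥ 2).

44207 = 14*3146 + 163
3146 = 19*163 + 49
163 = 3*49 + 16
49 = 3*16 + 1
16 = 16*1 + 0  (stop)
So 44207/3146 = [14; 19, 3, 3, 16].

[14; 19, 3, 3, 16]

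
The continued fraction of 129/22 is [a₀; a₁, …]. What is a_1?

129 = 5·22 + 19   →  a_0 = 5
22 = 1·19 + 3   →  a_1 = 1

1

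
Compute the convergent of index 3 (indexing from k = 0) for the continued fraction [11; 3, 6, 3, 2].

679/60

Using pₖ = aₖpₖ₋₁ + pₖ₋₂, qₖ = aₖqₖ₋₁ + qₖ₋₂ (with p₋₁=1, p₋₂=0, q₋₁=0, q₋₂=1):
  k=0: a=11, p=11, q=1
  k=1: a=3, p=34, q=3
  k=2: a=6, p=215, q=19
  k=3: a=3, p=679, q=60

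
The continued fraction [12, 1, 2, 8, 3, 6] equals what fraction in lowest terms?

Using pₖ = aₖpₖ₋₁ + pₖ₋₂ and qₖ = aₖqₖ₋₁ + qₖ₋₂:
  k=0: a=12, p=12, q=1
  k=1: a=1, p=13, q=1
  k=2: a=2, p=38, q=3
  k=3: a=8, p=317, q=25
  k=4: a=3, p=989, q=78
  k=5: a=6, p=6251, q=493

6251/493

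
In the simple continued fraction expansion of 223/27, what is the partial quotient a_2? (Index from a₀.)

1

223 = 8·27 + 7   →  a_0 = 8
27 = 3·7 + 6   →  a_1 = 3
7 = 1·6 + 1   →  a_2 = 1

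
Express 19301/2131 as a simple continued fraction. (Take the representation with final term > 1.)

[9; 17, 2, 7, 8]

19301 = 9×2131 + 122
2131 = 17×122 + 57
122 = 2×57 + 8
57 = 7×8 + 1
8 = 8×1 + 0  (stop)
So 19301/2131 = [9; 17, 2, 7, 8].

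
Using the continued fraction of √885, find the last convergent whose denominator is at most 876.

21211/713

√885 = [29; 1, 2, 1, 58, …] (period length 4).
Convergents:
  p_0/q_0 = 29/1
  p_1/q_1 = 30/1
  p_2/q_2 = 89/3
  p_3/q_3 = 119/4
  p_4/q_4 = 6991/235
  p_5/q_5 = 7110/239
  p_6/q_6 = 21211/713
  p_7/q_7 = 28321/952
q_6 = 713 ≤ 876 < 952 = q_7, so the answer is 21211/713.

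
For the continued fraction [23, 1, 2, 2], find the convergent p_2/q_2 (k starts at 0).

71/3

Using pₖ = aₖpₖ₋₁ + pₖ₋₂, qₖ = aₖqₖ₋₁ + qₖ₋₂ (with p₋₁=1, p₋₂=0, q₋₁=0, q₋₂=1):
  k=0: a=23, p=23, q=1
  k=1: a=1, p=24, q=1
  k=2: a=2, p=71, q=3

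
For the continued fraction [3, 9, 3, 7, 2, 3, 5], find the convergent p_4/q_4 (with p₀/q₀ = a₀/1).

Using pₖ = aₖpₖ₋₁ + pₖ₋₂, qₖ = aₖqₖ₋₁ + qₖ₋₂ (with p₋₁=1, p₋₂=0, q₋₁=0, q₋₂=1):
  k=0: a=3, p=3, q=1
  k=1: a=9, p=28, q=9
  k=2: a=3, p=87, q=28
  k=3: a=7, p=637, q=205
  k=4: a=2, p=1361, q=438

1361/438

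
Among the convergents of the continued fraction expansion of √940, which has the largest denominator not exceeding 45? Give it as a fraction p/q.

√940 = [30; 1, 1, 1, 14, 1, 1, 1, 60, …] (period length 8).
Convergents:
  p_0/q_0 = 30/1
  p_1/q_1 = 31/1
  p_2/q_2 = 61/2
  p_3/q_3 = 92/3
  p_4/q_4 = 1349/44
  p_5/q_5 = 1441/47
q_4 = 44 ≤ 45 < 47 = q_5, so the answer is 1349/44.

1349/44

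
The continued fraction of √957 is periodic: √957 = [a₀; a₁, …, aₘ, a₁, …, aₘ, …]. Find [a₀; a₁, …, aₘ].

a₀ = ⌊√957⌋ = 30.
With m₀=0, d₀=1 and mₖ₊₁ = dₖaₖ − mₖ, dₖ₊₁ = (n − mₖ₊₁²)/dₖ, aₖ₊₁ = ⌊(a₀+mₖ₊₁)/dₖ₊₁⌋:
  k=1: m=30, d=57, a=1
  k=2: m=27, d=4, a=14
  k=3: m=29, d=29, a=2
  k=4: m=29, d=4, a=14
  k=5: m=27, d=57, a=1
  k=6: m=30, d=1, a=60
d=1 and a=2a₀=60 at k=6, so the next step gives (m, d) = (30, 57) again — its k=1 value — and the period has length 6.

[30; 1, 14, 2, 14, 1, 60]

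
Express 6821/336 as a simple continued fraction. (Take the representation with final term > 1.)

[20; 3, 3, 16, 2]

6821 = 20×336 + 101
336 = 3×101 + 33
101 = 3×33 + 2
33 = 16×2 + 1
2 = 2×1 + 0  (stop)
So 6821/336 = [20; 3, 3, 16, 2].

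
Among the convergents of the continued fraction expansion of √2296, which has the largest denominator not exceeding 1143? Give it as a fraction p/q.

54577/1139

√2296 = [47; 1, 10, 1, 94, …] (period length 4).
Convergents:
  p_0/q_0 = 47/1
  p_1/q_1 = 48/1
  p_2/q_2 = 527/11
  p_3/q_3 = 575/12
  p_4/q_4 = 54577/1139
  p_5/q_5 = 55152/1151
q_4 = 1139 ≤ 1143 < 1151 = q_5, so the answer is 54577/1139.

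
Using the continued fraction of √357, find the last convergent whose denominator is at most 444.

3401/180

√357 = [18; 1, 8, 2, 8, 1, 36, …] (period length 6).
Convergents:
  p_0/q_0 = 18/1
  p_1/q_1 = 19/1
  p_2/q_2 = 170/9
  p_3/q_3 = 359/19
  p_4/q_4 = 3042/161
  p_5/q_5 = 3401/180
  p_6/q_6 = 125478/6641
q_5 = 180 ≤ 444 < 6641 = q_6, so the answer is 3401/180.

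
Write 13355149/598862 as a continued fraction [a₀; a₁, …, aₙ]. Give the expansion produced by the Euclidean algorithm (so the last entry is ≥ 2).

[22; 3, 3, 11, 13, 16, 8, 3]

13355149 = 22·598862 + 180185
598862 = 3·180185 + 58307
180185 = 3·58307 + 5264
58307 = 11·5264 + 403
5264 = 13·403 + 25
403 = 16·25 + 3
25 = 8·3 + 1
3 = 3·1 + 0  (stop)
So 13355149/598862 = [22; 3, 3, 11, 13, 16, 8, 3].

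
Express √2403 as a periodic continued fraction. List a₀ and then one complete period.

[49; 49, 98]

a₀ = ⌊√2403⌋ = 49.
With m₀=0, d₀=1 and mₖ₊₁ = dₖaₖ − mₖ, dₖ₊₁ = (n − mₖ₊₁²)/dₖ, aₖ₊₁ = ⌊(a₀+mₖ₊₁)/dₖ₊₁⌋:
  k=1: m=49, d=2, a=49
  k=2: m=49, d=1, a=98
d=1 and a=2a₀=98 at k=2, so the next step gives (m, d) = (49, 2) again — its k=1 value — and the period has length 2.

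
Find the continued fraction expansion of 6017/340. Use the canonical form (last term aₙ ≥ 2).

6017 = 17·340 + 237
340 = 1·237 + 103
237 = 2·103 + 31
103 = 3·31 + 10
31 = 3·10 + 1
10 = 10·1 + 0  (stop)
So 6017/340 = [17; 1, 2, 3, 3, 10].

[17; 1, 2, 3, 3, 10]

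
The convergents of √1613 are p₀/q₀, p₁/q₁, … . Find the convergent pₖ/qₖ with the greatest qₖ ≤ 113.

√1613 = [40; 6, 6, 80, …] (period length 3).
Convergents:
  p_0/q_0 = 40/1
  p_1/q_1 = 241/6
  p_2/q_2 = 1486/37
  p_3/q_3 = 119121/2966
q_2 = 37 ≤ 113 < 2966 = q_3, so the answer is 1486/37.

1486/37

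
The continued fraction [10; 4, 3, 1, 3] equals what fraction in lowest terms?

Fold from the inside: start with 3/1.
  1 + 1/3 = 4/3
  3 + 3/4 = 15/4
  4 + 4/15 = 64/15
  10 + 15/64 = 655/64

655/64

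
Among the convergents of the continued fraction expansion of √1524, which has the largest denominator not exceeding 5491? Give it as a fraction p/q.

√1524 = [39; 26, 78, …] (period length 2).
Convergents:
  p_0/q_0 = 39/1
  p_1/q_1 = 1015/26
  p_2/q_2 = 79209/2029
  p_3/q_3 = 2060449/52780
q_2 = 2029 ≤ 5491 < 52780 = q_3, so the answer is 79209/2029.

79209/2029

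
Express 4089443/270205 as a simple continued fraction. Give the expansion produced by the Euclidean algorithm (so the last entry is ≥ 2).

[15; 7, 2, 3, 17, 11, 13, 2]

4089443 = 15×270205 + 36368
270205 = 7×36368 + 15629
36368 = 2×15629 + 5110
15629 = 3×5110 + 299
5110 = 17×299 + 27
299 = 11×27 + 2
27 = 13×2 + 1
2 = 2×1 + 0  (stop)
So 4089443/270205 = [15; 7, 2, 3, 17, 11, 13, 2].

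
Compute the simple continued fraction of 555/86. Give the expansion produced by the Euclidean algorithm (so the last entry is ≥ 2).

[6; 2, 4, 1, 7]

555 = 6*86 + 39
86 = 2*39 + 8
39 = 4*8 + 7
8 = 1*7 + 1
7 = 7*1 + 0  (stop)
So 555/86 = [6; 2, 4, 1, 7].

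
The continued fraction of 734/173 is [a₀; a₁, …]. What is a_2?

734 = 4·173 + 42   →  a_0 = 4
173 = 4·42 + 5   →  a_1 = 4
42 = 8·5 + 2   →  a_2 = 8

8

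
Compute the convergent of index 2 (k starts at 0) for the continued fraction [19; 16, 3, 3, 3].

934/49

Using pₖ = aₖpₖ₋₁ + pₖ₋₂, qₖ = aₖqₖ₋₁ + qₖ₋₂ (with p₋₁=1, p₋₂=0, q₋₁=0, q₋₂=1):
  k=0: a=19, p=19, q=1
  k=1: a=16, p=305, q=16
  k=2: a=3, p=934, q=49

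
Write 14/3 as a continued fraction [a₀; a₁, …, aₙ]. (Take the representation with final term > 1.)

[4; 1, 2]

14 = 4*3 + 2
3 = 1*2 + 1
2 = 2*1 + 0  (stop)
So 14/3 = [4; 1, 2].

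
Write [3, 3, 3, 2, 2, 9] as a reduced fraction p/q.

1741/527

Using pₖ = aₖpₖ₋₁ + pₖ₋₂ and qₖ = aₖqₖ₋₁ + qₖ₋₂:
  k=0: a=3, p=3, q=1
  k=1: a=3, p=10, q=3
  k=2: a=3, p=33, q=10
  k=3: a=2, p=76, q=23
  k=4: a=2, p=185, q=56
  k=5: a=9, p=1741, q=527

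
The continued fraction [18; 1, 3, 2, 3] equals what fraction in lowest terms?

582/31

Using pₖ = aₖpₖ₋₁ + pₖ₋₂ and qₖ = aₖqₖ₋₁ + qₖ₋₂:
  k=0: a=18, p=18, q=1
  k=1: a=1, p=19, q=1
  k=2: a=3, p=75, q=4
  k=3: a=2, p=169, q=9
  k=4: a=3, p=582, q=31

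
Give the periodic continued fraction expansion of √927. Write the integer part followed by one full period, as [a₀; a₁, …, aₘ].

a₀ = ⌊√927⌋ = 30.
With m₀=0, d₀=1 and mₖ₊₁ = dₖaₖ − mₖ, dₖ₊₁ = (n − mₖ₊₁²)/dₖ, aₖ₊₁ = ⌊(a₀+mₖ₊₁)/dₖ₊₁⌋:
  k=1: m=30, d=27, a=2
  k=2: m=24, d=13, a=4
  k=3: m=28, d=11, a=5
  k=4: m=27, d=18, a=3
  k=5: m=27, d=11, a=5
  k=6: m=28, d=13, a=4
  k=7: m=24, d=27, a=2
  k=8: m=30, d=1, a=60
d=1 and a=2a₀=60 at k=8, so the next step gives (m, d) = (30, 27) again — its k=1 value — and the period has length 8.

[30; 2, 4, 5, 3, 5, 4, 2, 60]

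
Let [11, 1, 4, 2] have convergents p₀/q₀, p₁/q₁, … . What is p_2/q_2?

59/5

Using pₖ = aₖpₖ₋₁ + pₖ₋₂, qₖ = aₖqₖ₋₁ + qₖ₋₂ (with p₋₁=1, p₋₂=0, q₋₁=0, q₋₂=1):
  k=0: a=11, p=11, q=1
  k=1: a=1, p=12, q=1
  k=2: a=4, p=59, q=5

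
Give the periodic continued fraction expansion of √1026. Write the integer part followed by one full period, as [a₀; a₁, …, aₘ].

[32; 32, 64]

a₀ = ⌊√1026⌋ = 32.
With m₀=0, d₀=1 and mₖ₊₁ = dₖaₖ − mₖ, dₖ₊₁ = (n − mₖ₊₁²)/dₖ, aₖ₊₁ = ⌊(a₀+mₖ₊₁)/dₖ₊₁⌋:
  k=1: m=32, d=2, a=32
  k=2: m=32, d=1, a=64
d=1 and a=2a₀=64 at k=2, so the next step gives (m, d) = (32, 2) again — its k=1 value — and the period has length 2.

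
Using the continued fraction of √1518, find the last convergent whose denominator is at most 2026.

√1518 = [38; 1, 24, 1, 76, …] (period length 4).
Convergents:
  p_0/q_0 = 38/1
  p_1/q_1 = 39/1
  p_2/q_2 = 974/25
  p_3/q_3 = 1013/26
  p_4/q_4 = 77962/2001
  p_5/q_5 = 78975/2027
q_4 = 2001 ≤ 2026 < 2027 = q_5, so the answer is 77962/2001.

77962/2001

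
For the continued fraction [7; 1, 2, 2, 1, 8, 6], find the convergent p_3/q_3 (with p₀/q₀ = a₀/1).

54/7

Using pₖ = aₖpₖ₋₁ + pₖ₋₂, qₖ = aₖqₖ₋₁ + qₖ₋₂ (with p₋₁=1, p₋₂=0, q₋₁=0, q₋₂=1):
  k=0: a=7, p=7, q=1
  k=1: a=1, p=8, q=1
  k=2: a=2, p=23, q=3
  k=3: a=2, p=54, q=7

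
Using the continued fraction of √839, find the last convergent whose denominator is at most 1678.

√839 = [28; 1, 27, 1, 56, …] (period length 4).
Convergents:
  p_0/q_0 = 28/1
  p_1/q_1 = 29/1
  p_2/q_2 = 811/28
  p_3/q_3 = 840/29
  p_4/q_4 = 47851/1652
  p_5/q_5 = 48691/1681
q_4 = 1652 ≤ 1678 < 1681 = q_5, so the answer is 47851/1652.

47851/1652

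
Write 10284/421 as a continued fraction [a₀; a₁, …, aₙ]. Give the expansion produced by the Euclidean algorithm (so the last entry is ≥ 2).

[24; 2, 2, 1, 19, 3]

10284 = 24*421 + 180
421 = 2*180 + 61
180 = 2*61 + 58
61 = 1*58 + 3
58 = 19*3 + 1
3 = 3*1 + 0  (stop)
So 10284/421 = [24; 2, 2, 1, 19, 3].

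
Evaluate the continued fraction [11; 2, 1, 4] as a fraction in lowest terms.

159/14

Using pₖ = aₖpₖ₋₁ + pₖ₋₂ and qₖ = aₖqₖ₋₁ + qₖ₋₂:
  k=0: a=11, p=11, q=1
  k=1: a=2, p=23, q=2
  k=2: a=1, p=34, q=3
  k=3: a=4, p=159, q=14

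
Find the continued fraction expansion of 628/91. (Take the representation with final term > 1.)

[6; 1, 9, 9]

628 = 6×91 + 82
91 = 1×82 + 9
82 = 9×9 + 1
9 = 9×1 + 0  (stop)
So 628/91 = [6; 1, 9, 9].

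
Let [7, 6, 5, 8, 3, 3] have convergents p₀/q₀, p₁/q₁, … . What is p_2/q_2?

Using pₖ = aₖpₖ₋₁ + pₖ₋₂, qₖ = aₖqₖ₋₁ + qₖ₋₂ (with p₋₁=1, p₋₂=0, q₋₁=0, q₋₂=1):
  k=0: a=7, p=7, q=1
  k=1: a=6, p=43, q=6
  k=2: a=5, p=222, q=31

222/31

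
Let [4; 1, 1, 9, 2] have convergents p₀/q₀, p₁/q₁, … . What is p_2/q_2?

9/2

Using pₖ = aₖpₖ₋₁ + pₖ₋₂, qₖ = aₖqₖ₋₁ + qₖ₋₂ (with p₋₁=1, p₋₂=0, q₋₁=0, q₋₂=1):
  k=0: a=4, p=4, q=1
  k=1: a=1, p=5, q=1
  k=2: a=1, p=9, q=2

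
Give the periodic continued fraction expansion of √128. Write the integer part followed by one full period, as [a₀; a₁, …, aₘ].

a₀ = ⌊√128⌋ = 11.
With m₀=0, d₀=1 and mₖ₊₁ = dₖaₖ − mₖ, dₖ₊₁ = (n − mₖ₊₁²)/dₖ, aₖ₊₁ = ⌊(a₀+mₖ₊₁)/dₖ₊₁⌋:
  k=1: m=11, d=7, a=3
  k=2: m=10, d=4, a=5
  k=3: m=10, d=7, a=3
  k=4: m=11, d=1, a=22
d=1 and a=2a₀=22 at k=4, so the next step gives (m, d) = (11, 7) again — its k=1 value — and the period has length 4.

[11; 3, 5, 3, 22]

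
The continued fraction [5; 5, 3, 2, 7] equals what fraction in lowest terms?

Using pₖ = aₖpₖ₋₁ + pₖ₋₂ and qₖ = aₖqₖ₋₁ + qₖ₋₂:
  k=0: a=5, p=5, q=1
  k=1: a=5, p=26, q=5
  k=2: a=3, p=83, q=16
  k=3: a=2, p=192, q=37
  k=4: a=7, p=1427, q=275

1427/275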